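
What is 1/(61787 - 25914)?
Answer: 1/35873 ≈ 2.7876e-5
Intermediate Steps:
1/(61787 - 25914) = 1/35873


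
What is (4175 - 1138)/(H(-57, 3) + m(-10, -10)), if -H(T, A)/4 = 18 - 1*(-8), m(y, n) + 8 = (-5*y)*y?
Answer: -3037/612 ≈ -4.9624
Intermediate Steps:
m(y, n) = -8 - 5*y² (m(y, n) = -8 + (-5*y)*y = -8 - 5*y²)
H(T, A) = -104 (H(T, A) = -4*(18 - 1*(-8)) = -4*(18 + 8) = -4*26 = -104)
(4175 - 1138)/(H(-57, 3) + m(-10, -10)) = (4175 - 1138)/(-104 + (-8 - 5*(-10)²)) = 3037/(-104 + (-8 - 5*100)) = 3037/(-104 + (-8 - 500)) = 3037/(-104 - 508) = 3037/(-612) = 3037*(-1/612) = -3037/612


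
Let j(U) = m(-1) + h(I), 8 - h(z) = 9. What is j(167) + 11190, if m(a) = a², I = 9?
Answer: 11190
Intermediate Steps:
h(z) = -1 (h(z) = 8 - 1*9 = 8 - 9 = -1)
j(U) = 0 (j(U) = (-1)² - 1 = 1 - 1 = 0)
j(167) + 11190 = 0 + 11190 = 11190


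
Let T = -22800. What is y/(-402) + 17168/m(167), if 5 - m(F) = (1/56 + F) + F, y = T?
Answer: 83592/18425 ≈ 4.5369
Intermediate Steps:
y = -22800
m(F) = 279/56 - 2*F (m(F) = 5 - ((1/56 + F) + F) = 5 - (1/56 + 2*F) = 5 + (-1/56 - 2*F) = 279/56 - 2*F)
y/(-402) + 17168/m(167) = -22800/(-402) + 17168/(279/56 - 2*167) = -22800*(-1/402) + 17168/(279/56 - 334) = 3800/67 + 17168/(-18425/56) = 3800/67 + 17168*(-56/18425) = 3800/67 - 961408/18425 = 83592/18425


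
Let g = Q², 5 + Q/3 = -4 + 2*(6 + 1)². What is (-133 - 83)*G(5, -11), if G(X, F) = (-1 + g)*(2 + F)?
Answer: 138583872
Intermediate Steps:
Q = 267 (Q = -15 + 3*(-4 + 2*(6 + 1)²) = -15 + 3*(-4 + 2*7²) = -15 + 3*(-4 + 2*49) = -15 + 3*(-4 + 98) = -15 + 3*94 = -15 + 282 = 267)
g = 71289 (g = 267² = 71289)
G(X, F) = 142576 + 71288*F (G(X, F) = (-1 + 71289)*(2 + F) = 71288*(2 + F) = 142576 + 71288*F)
(-133 - 83)*G(5, -11) = (-133 - 83)*(142576 + 71288*(-11)) = -216*(142576 - 784168) = -216*(-641592) = 138583872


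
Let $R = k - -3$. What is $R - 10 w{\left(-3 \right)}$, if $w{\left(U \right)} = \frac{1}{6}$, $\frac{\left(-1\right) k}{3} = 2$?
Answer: $- \frac{14}{3} \approx -4.6667$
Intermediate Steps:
$k = -6$ ($k = \left(-3\right) 2 = -6$)
$w{\left(U \right)} = \frac{1}{6}$
$R = -3$ ($R = -6 - -3 = -6 + 3 = -3$)
$R - 10 w{\left(-3 \right)} = -3 - \frac{5}{3} = - \frac{14}{3}$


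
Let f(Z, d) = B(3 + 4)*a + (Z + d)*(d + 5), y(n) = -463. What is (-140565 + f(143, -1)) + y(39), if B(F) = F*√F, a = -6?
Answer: -140460 - 42*√7 ≈ -1.4057e+5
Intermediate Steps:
B(F) = F^(3/2)
f(Z, d) = -42*√7 + (5 + d)*(Z + d) (f(Z, d) = (3 + 4)^(3/2)*(-6) + (Z + d)*(d + 5) = 7^(3/2)*(-6) + (Z + d)*(5 + d) = (7*√7)*(-6) + (5 + d)*(Z + d) = -42*√7 + (5 + d)*(Z + d))
(-140565 + f(143, -1)) + y(39) = (-140565 + ((-1)² - 42*√7 + 5*143 + 5*(-1) + 143*(-1))) - 463 = (-140565 + (1 - 42*√7 + 715 - 5 - 143)) - 463 = (-140565 + (568 - 42*√7)) - 463 = (-139997 - 42*√7) - 463 = -140460 - 42*√7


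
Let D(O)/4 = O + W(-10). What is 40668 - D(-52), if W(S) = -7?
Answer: 40904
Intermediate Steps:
D(O) = -28 + 4*O (D(O) = 4*(O - 7) = 4*(-7 + O) = -28 + 4*O)
40668 - D(-52) = 40668 - (-28 + 4*(-52)) = 40668 - (-28 - 208) = 40668 - 1*(-236) = 40668 + 236 = 40904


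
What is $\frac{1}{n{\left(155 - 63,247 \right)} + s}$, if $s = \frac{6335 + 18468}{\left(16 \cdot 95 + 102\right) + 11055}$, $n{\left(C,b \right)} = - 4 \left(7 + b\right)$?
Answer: $- \frac{12677}{12855029} \approx -0.00098615$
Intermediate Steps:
$n{\left(C,b \right)} = -28 - 4 b$
$s = \frac{24803}{12677}$ ($s = \frac{24803}{\left(1520 + 102\right) + 11055} = \frac{24803}{1622 + 11055} = \frac{24803}{12677} \approx 1.9565$)
$\frac{1}{n{\left(155 - 63,247 \right)} + s} = \frac{1}{\left(-28 - 988\right) + \frac{24803}{12677}} = \frac{1}{-1016 + \frac{24803}{12677}} = \frac{1}{- \frac{12855029}{12677}} = - \frac{12677}{12855029}$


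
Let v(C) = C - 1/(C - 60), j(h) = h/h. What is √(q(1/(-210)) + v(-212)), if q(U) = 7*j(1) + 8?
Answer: I*√910911/68 ≈ 14.036*I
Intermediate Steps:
j(h) = 1
v(C) = C - 1/(-60 + C)
q(U) = 15 (q(U) = 7*1 + 8 = 7 + 8 = 15)
√(q(1/(-210)) + v(-212)) = √(15 + (-1 + (-212)² - 60*(-212))/(-60 - 212)) = √(15 + (-1 + 44944 + 12720)/(-272)) = √(15 - 1/272*57663) = √(15 - 57663/272) = √(-53583/272) = I*√910911/68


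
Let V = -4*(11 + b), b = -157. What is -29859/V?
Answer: -29859/584 ≈ -51.128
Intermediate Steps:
V = 584 (V = -4*(11 - 157) = -4*(-146) = 584)
-29859/V = -29859/584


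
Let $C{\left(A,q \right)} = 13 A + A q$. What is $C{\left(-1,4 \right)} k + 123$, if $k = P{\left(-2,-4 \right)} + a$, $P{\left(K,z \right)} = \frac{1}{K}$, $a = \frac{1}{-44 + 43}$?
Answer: $\frac{297}{2} \approx 148.5$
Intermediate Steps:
$a = -1$ ($a = \frac{1}{-1} = -1$)
$k = - \frac{3}{2}$ ($k = \frac{1}{-2} - 1 = - \frac{1}{2} - 1 = - \frac{3}{2} \approx -1.5$)
$C{\left(-1,4 \right)} k + 123 = - (13 + 4) \left(- \frac{3}{2}\right) + 123 = \left(-1\right) 17 \left(- \frac{3}{2}\right) + 123 = \left(-17\right) \left(- \frac{3}{2}\right) + 123 = \frac{51}{2} + 123 = \frac{297}{2}$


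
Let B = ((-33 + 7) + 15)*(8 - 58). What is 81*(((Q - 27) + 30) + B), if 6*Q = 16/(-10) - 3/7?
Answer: 3133593/70 ≈ 44766.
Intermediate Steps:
Q = -71/210 (Q = (16/(-10) - 3/7)/6 = (16*(-1/10) - 3*1/7)/6 = (-8/5 - 3/7)/6 = (1/6)*(-71/35) = -71/210 ≈ -0.33810)
B = 550 (B = (-26 + 15)*(-50) = -11*(-50) = 550)
81*(((Q - 27) + 30) + B) = 81*(((-71/210 - 27) + 30) + 550) = 81*((-5741/210 + 30) + 550) = 81*(559/210 + 550) = 81*(116059/210) = 3133593/70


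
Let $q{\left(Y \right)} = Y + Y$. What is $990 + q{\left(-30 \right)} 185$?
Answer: $-10110$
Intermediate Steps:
$q{\left(Y \right)} = 2 Y$
$990 + q{\left(-30 \right)} 185 = 990 + 2 \left(-30\right) 185 = 990 - 11100 = -10110$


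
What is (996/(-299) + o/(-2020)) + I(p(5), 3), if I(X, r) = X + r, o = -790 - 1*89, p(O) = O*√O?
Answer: 62841/603980 + 5*√5 ≈ 11.284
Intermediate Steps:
p(O) = O^(3/2)
o = -879 (o = -790 - 89 = -879)
(996/(-299) + o/(-2020)) + I(p(5), 3) = (996/(-299) - 879/(-2020)) + (5^(3/2) + 3) = (996*(-1/299) - 879*(-1/2020)) + (5*√5 + 3) = (-996/299 + 879/2020) + (3 + 5*√5) = -1749099/603980 + (3 + 5*√5) = 62841/603980 + 5*√5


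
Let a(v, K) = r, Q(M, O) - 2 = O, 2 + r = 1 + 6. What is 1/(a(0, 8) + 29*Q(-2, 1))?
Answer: 1/92 ≈ 0.010870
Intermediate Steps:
r = 5 (r = -2 + (1 + 6) = -2 + 7 = 5)
Q(M, O) = 2 + O
a(v, K) = 5
1/(a(0, 8) + 29*Q(-2, 1)) = 1/(5 + 29*(2 + 1)) = 1/(5 + 29*3) = 1/(5 + 87) = 1/92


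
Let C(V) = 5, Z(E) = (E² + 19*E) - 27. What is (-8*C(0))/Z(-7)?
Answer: 40/111 ≈ 0.36036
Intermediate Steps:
Z(E) = -27 + E² + 19*E
(-8*C(0))/Z(-7) = (-8*5)/(-27 + (-7)² + 19*(-7)) = -40/(-27 + 49 - 133) = -40/(-111) = -40*(-1/111) = 40/111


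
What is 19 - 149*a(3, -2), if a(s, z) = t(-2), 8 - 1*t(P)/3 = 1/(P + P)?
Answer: -14675/4 ≈ -3668.8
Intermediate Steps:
t(P) = 24 - 3/(2*P) (t(P) = 24 - 3/(P + P) = 24 - 3*1/(2*P) = 24 - 3/(2*P))
a(s, z) = 99/4 (a(s, z) = 24 - 3/2/(-2) = 24 - 3/2*(-½) = 24 + ¾ = 99/4)
19 - 149*a(3, -2) = 19 - 149*99/4 = 19 - 14751/4 = -14675/4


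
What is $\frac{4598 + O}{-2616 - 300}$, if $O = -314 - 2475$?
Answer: $- \frac{67}{108} \approx -0.62037$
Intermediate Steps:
$O = -2789$
$\frac{4598 + O}{-2616 - 300} = \frac{4598 - 2789}{-2616 - 300} = \frac{1809}{-2916} = 1809 \left(- \frac{1}{2916}\right) = - \frac{67}{108}$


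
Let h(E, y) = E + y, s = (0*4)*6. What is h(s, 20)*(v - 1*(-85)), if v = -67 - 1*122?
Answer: -2080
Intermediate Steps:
s = 0 (s = 0*6 = 0)
v = -189 (v = -67 - 122 = -189)
h(s, 20)*(v - 1*(-85)) = (0 + 20)*(-189 - 1*(-85)) = 20*(-189 + 85) = 20*(-104) = -2080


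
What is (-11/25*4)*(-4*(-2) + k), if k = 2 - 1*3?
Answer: -308/25 ≈ -12.320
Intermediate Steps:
k = -1 (k = 2 - 3 = -1)
(-11/25*4)*(-4*(-2) + k) = (-11/25*4)*(-4*(-2) - 1) = (-11*1/25*4)*(8 - 1) = -11/25*4*7 = -44/25*7 = -308/25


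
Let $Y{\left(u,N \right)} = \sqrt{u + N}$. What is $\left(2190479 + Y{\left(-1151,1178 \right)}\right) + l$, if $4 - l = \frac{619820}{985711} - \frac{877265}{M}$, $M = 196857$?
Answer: $\frac{1087087129501976}{496276497} + 3 \sqrt{3} \approx 2.1905 \cdot 10^{6}$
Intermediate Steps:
$Y{\left(u,N \right)} = \sqrt{N + u}$
$l = \frac{3884629913}{496276497}$ ($l = 4 - \left(\frac{619820}{985711} - \frac{877265}{196857}\right) = 4 - \left(619820 \cdot \frac{1}{985711} - \frac{877265}{196857}\right) = 4 - \left(\frac{36460}{57983} - \frac{877265}{196857}\right) = 4 - - \frac{1899523925}{496276497} = 4 + \frac{1899523925}{496276497} = \frac{3884629913}{496276497} \approx 7.8276$)
$\left(2190479 + Y{\left(-1151,1178 \right)}\right) + l = \left(2190479 + \sqrt{1178 - 1151}\right) + \frac{3884629913}{496276497} = \left(2190479 + \sqrt{27}\right) + \frac{3884629913}{496276497} = \left(2190479 + 3 \sqrt{3}\right) + \frac{3884629913}{496276497} = \frac{1087087129501976}{496276497} + 3 \sqrt{3}$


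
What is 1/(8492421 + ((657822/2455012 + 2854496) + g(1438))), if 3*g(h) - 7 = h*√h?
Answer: 51291627504048985186/582000480016308434819760923 - 2166736669291768*√1438/582000480016308434819760923 ≈ 8.7989e-8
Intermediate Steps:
g(h) = 7/3 + h^(3/2)/3 (g(h) = 7/3 + (h*√h)/3 = 7/3 + h^(3/2)/3)
1/(8492421 + ((657822/2455012 + 2854496) + g(1438))) = 1/(8492421 + ((657822/2455012 + 2854496) + (7/3 + 1438^(3/2)/3))) = 1/(8492421 + ((657822*(1/2455012) + 2854496) + (7/3 + (1438*√1438)/3))) = 1/(8492421 + ((328911/1227506 + 2854496) + (7/3 + 1438*√1438/3))) = 1/(8492421 + (3503911295887/1227506 + (7/3 + 1438*√1438/3))) = 1/(8492421 + (10511742480203/3682518 + 1438*√1438/3)) = 1/(41785235676281/3682518 + 1438*√1438/3)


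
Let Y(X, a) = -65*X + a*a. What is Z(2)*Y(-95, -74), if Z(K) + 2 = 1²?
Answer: -11651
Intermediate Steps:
Y(X, a) = a² - 65*X (Y(X, a) = -65*X + a² = a² - 65*X)
Z(K) = -1 (Z(K) = -2 + 1² = -2 + 1 = -1)
Z(2)*Y(-95, -74) = -((-74)² - 65*(-95)) = -(5476 + 6175) = -1*11651 = -11651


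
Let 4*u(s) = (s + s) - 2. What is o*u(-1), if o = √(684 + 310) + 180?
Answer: -180 - √994 ≈ -211.53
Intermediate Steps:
u(s) = -½ + s/2 (u(s) = ((s + s) - 2)/4 = (2*s - 2)/4 = (-2 + 2*s)/4 = -½ + s/2)
o = 180 + √994 (o = √994 + 180 = 180 + √994 ≈ 211.53)
o*u(-1) = (180 + √994)*(-½ + (½)*(-1)) = (180 + √994)*(-½ - ½) = (180 + √994)*(-1) = -180 - √994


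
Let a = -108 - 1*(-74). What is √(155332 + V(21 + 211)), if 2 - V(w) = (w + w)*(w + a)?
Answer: √63462 ≈ 251.92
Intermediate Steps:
a = -34 (a = -108 + 74 = -34)
V(w) = 2 - 2*w*(-34 + w) (V(w) = 2 - (w + w)*(w - 34) = 2 - 2*w*(-34 + w))
√(155332 + V(21 + 211)) = √(155332 + (2 - 2*(21 + 211)² + 68*(21 + 211))) = √(155332 + (2 - 2*232² + 68*232)) = √(155332 + (2 - 2*53824 + 15776)) = √(155332 + (2 - 107648 + 15776)) = √(155332 - 91870) = √63462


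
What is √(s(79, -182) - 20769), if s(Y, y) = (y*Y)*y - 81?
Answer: √2595946 ≈ 1611.2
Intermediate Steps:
s(Y, y) = -81 + Y*y² (s(Y, y) = (Y*y)*y - 81 = Y*y² - 81 = -81 + Y*y²)
√(s(79, -182) - 20769) = √((-81 + 79*(-182)²) - 20769) = √((-81 + 79*33124) - 20769) = √((-81 + 2616796) - 20769) = √(2616715 - 20769) = √2595946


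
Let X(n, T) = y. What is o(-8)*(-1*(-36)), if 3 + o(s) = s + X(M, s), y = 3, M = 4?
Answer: -288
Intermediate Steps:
X(n, T) = 3
o(s) = s (o(s) = -3 + (s + 3) = -3 + (3 + s) = s)
o(-8)*(-1*(-36)) = -(-8)*(-36) = -8*36 = -288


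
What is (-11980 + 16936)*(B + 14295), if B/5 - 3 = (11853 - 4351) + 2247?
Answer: 312500580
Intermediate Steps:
B = 48760 (B = 15 + 5*((11853 - 4351) + 2247) = 15 + 5*(7502 + 2247) = 15 + 5*9749 = 15 + 48745 = 48760)
(-11980 + 16936)*(B + 14295) = (-11980 + 16936)*(48760 + 14295) = 4956*63055 = 312500580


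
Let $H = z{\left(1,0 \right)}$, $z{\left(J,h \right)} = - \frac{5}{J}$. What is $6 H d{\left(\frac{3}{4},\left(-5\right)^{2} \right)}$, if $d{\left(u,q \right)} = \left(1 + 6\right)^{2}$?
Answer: $-1470$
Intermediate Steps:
$H = -5$ ($H = - \frac{5}{1} = \left(-5\right) 1 = -5$)
$d{\left(u,q \right)} = 49$ ($d{\left(u,q \right)} = 7^{2} = 49$)
$6 H d{\left(\frac{3}{4},\left(-5\right)^{2} \right)} = 6 \left(-5\right) 49 = \left(-30\right) 49 = -1470$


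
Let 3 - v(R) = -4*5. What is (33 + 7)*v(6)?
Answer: 920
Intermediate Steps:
v(R) = 23 (v(R) = 3 - (-4)*5 = 3 - 1*(-20) = 3 + 20 = 23)
(33 + 7)*v(6) = (33 + 7)*23 = 40*23 = 920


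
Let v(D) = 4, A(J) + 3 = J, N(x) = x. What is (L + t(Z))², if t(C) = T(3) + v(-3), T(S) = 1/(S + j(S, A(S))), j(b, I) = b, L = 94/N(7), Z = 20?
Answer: 546121/1764 ≈ 309.59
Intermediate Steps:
A(J) = -3 + J
L = 94/7 ≈ 13.429
T(S) = 1/(2*S) (T(S) = 1/(S + S) = 1/(2*S))
t(C) = 25/6 (t(C) = (½)/3 + 4 = (½)*(⅓) + 4 = ⅙ + 4 = 25/6)
(L + t(Z))² = (94/7 + 25/6)² = (739/42)² = 546121/1764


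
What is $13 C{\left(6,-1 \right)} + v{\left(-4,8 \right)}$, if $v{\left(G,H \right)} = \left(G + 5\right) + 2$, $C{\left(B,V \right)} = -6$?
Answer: $-75$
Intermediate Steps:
$v{\left(G,H \right)} = 7 + G$ ($v{\left(G,H \right)} = \left(5 + G\right) + 2 = 7 + G$)
$13 C{\left(6,-1 \right)} + v{\left(-4,8 \right)} = 13 \left(-6\right) + \left(7 - 4\right) = -78 + 3 = -75$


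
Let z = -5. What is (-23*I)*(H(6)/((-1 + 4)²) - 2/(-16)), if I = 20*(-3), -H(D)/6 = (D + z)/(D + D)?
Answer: 575/6 ≈ 95.833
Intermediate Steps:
H(D) = -3*(-5 + D)/D (H(D) = -6*(D - 5)/(D + D) = -6*(-5 + D)/(2*D) = -6*(-5 + D)*1/(2*D) = -3*(-5 + D)/D)
I = -60
(-23*I)*(H(6)/((-1 + 4)²) - 2/(-16)) = (-23*(-60))*((-3 + 15/6)/((-1 + 4)²) - 2/(-16)) = 1380*((-3 + 15*(⅙))/(3²) - 2*(-1/16)) = 1380*((-3 + 5/2)/9 + ⅛) = 1380*(-½*⅑ + ⅛) = 1380*(-1/18 + ⅛) = 1380*(5/72) = 575/6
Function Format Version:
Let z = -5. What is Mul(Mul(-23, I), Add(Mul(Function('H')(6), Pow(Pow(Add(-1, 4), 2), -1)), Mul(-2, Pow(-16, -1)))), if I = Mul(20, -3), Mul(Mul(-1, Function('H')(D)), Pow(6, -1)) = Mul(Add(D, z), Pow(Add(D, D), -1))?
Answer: Rational(575, 6) ≈ 95.833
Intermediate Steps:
Function('H')(D) = Mul(-3, Pow(D, -1), Add(-5, D)) (Function('H')(D) = Mul(-6, Mul(Add(D, -5), Pow(Add(D, D), -1))) = Mul(-6, Mul(Add(-5, D), Pow(Mul(2, D), -1))) = Mul(-6, Mul(Add(-5, D), Mul(Rational(1, 2), Pow(D, -1)))) = Mul(-6, Mul(Rational(1, 2), Pow(D, -1), Add(-5, D))) = Mul(-3, Pow(D, -1), Add(-5, D)))
I = -60
Mul(Mul(-23, I), Add(Mul(Function('H')(6), Pow(Pow(Add(-1, 4), 2), -1)), Mul(-2, Pow(-16, -1)))) = Mul(Mul(-23, -60), Add(Mul(Add(-3, Mul(15, Pow(6, -1))), Pow(Pow(Add(-1, 4), 2), -1)), Mul(-2, Pow(-16, -1)))) = Mul(1380, Add(Mul(Add(-3, Mul(15, Rational(1, 6))), Pow(Pow(3, 2), -1)), Mul(-2, Rational(-1, 16)))) = Mul(1380, Add(Mul(Add(-3, Rational(5, 2)), Pow(9, -1)), Rational(1, 8))) = Mul(1380, Add(Mul(Rational(-1, 2), Rational(1, 9)), Rational(1, 8))) = Mul(1380, Add(Rational(-1, 18), Rational(1, 8))) = Mul(1380, Rational(5, 72)) = Rational(575, 6)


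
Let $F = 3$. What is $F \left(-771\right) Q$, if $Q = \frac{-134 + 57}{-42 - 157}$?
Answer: $- \frac{178101}{199} \approx -894.98$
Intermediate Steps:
$Q = \frac{77}{199}$ ($Q = - \frac{77}{-199} = \left(-77\right) \left(- \frac{1}{199}\right) = \frac{77}{199} \approx 0.38693$)
$F \left(-771\right) Q = 3 \left(-771\right) \frac{77}{199} = \left(-2313\right) \frac{77}{199} = - \frac{178101}{199}$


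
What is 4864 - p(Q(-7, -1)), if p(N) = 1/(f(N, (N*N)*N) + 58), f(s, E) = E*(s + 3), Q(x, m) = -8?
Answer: 12733951/2618 ≈ 4864.0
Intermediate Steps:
f(s, E) = E*(3 + s)
p(N) = 1/(58 + N³*(3 + N)) (p(N) = 1/(((N*N)*N)*(3 + N) + 58) = 1/((N²*N)*(3 + N) + 58) = 1/(N³*(3 + N) + 58) = 1/(58 + N³*(3 + N)))
4864 - p(Q(-7, -1)) = 4864 - 1/(58 + (-8)³*(3 - 8)) = 4864 - 1/(58 - 512*(-5)) = 4864 - 1/(58 + 2560) = 4864 - 1/2618 = 12733951/2618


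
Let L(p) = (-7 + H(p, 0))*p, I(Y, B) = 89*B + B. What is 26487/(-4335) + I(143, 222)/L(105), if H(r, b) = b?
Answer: -2357361/70805 ≈ -33.294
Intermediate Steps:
I(Y, B) = 90*B
L(p) = -7*p (L(p) = (-7 + 0)*p = -7*p)
26487/(-4335) + I(143, 222)/L(105) = 26487/(-4335) + (90*222)/((-7*105)) = 26487*(-1/4335) + 19980/(-735) = -8829/1445 + 19980*(-1/735) = -8829/1445 - 1332/49 = -2357361/70805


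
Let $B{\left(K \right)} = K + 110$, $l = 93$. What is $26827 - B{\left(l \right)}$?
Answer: $26624$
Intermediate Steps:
$B{\left(K \right)} = 110 + K$
$26827 - B{\left(l \right)} = 26827 - \left(110 + 93\right) = 26827 - 203 = 26624$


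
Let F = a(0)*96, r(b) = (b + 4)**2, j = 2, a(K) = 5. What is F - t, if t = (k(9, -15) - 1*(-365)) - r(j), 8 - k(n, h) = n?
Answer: 152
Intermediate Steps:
k(n, h) = 8 - n
r(b) = (4 + b)**2
t = 328 (t = ((8 - 1*9) - 1*(-365)) - (4 + 2)**2 = ((8 - 9) + 365) - 1*6**2 = (-1 + 365) - 1*36 = 364 - 36 = 328)
F = 480 (F = 5*96 = 480)
F - t = 480 - 1*328 = 480 - 328 = 152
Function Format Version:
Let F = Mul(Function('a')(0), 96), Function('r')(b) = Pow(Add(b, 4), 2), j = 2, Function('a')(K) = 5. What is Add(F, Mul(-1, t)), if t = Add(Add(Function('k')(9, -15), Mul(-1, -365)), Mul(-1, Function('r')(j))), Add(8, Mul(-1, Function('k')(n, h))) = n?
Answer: 152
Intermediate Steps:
Function('k')(n, h) = Add(8, Mul(-1, n))
Function('r')(b) = Pow(Add(4, b), 2)
t = 328 (t = Add(Add(Add(8, Mul(-1, 9)), Mul(-1, -365)), Mul(-1, Pow(Add(4, 2), 2))) = Add(Add(Add(8, -9), 365), Mul(-1, Pow(6, 2))) = Add(Add(-1, 365), Mul(-1, 36)) = Add(364, -36) = 328)
F = 480 (F = Mul(5, 96) = 480)
Add(F, Mul(-1, t)) = Add(480, Mul(-1, 328)) = Add(480, -328) = 152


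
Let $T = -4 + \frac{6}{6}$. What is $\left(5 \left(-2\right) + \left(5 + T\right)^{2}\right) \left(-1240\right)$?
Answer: $7440$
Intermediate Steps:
$T = -3$ ($T = -4 + 6 \cdot \frac{1}{6} = -4 + 1 = -3$)
$\left(5 \left(-2\right) + \left(5 + T\right)^{2}\right) \left(-1240\right) = \left(5 \left(-2\right) + \left(5 - 3\right)^{2}\right) \left(-1240\right) = \left(-10 + 2^{2}\right) \left(-1240\right) = \left(-10 + 4\right) \left(-1240\right) = \left(-6\right) \left(-1240\right) = 7440$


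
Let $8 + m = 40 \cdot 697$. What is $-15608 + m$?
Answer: $12264$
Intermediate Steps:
$m = 27872$ ($m = -8 + 40 \cdot 697 = -8 + 27880 = 27872$)
$-15608 + m = -15608 + 27872 = 12264$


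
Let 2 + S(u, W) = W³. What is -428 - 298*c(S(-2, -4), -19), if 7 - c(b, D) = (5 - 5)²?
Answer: -2514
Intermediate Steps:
S(u, W) = -2 + W³
c(b, D) = 7 (c(b, D) = 7 - (5 - 5)² = 7 - 1*0² = 7 - 1*0 = 7 + 0 = 7)
-428 - 298*c(S(-2, -4), -19) = -428 - 298*7 = -428 - 2086 = -2514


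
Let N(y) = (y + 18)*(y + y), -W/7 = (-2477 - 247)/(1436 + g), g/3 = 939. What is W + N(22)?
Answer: 7504348/4253 ≈ 1764.5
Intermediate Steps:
g = 2817 (g = 3*939 = 2817)
W = 19068/4253 (W = -7*(-2477 - 247)/(1436 + 2817) = -(-19068)/4253 = -7*(-2724/4253) = 19068/4253 ≈ 4.4834)
N(y) = 2*y*(18 + y) (N(y) = (18 + y)*(2*y) = 2*y*(18 + y))
W + N(22) = 19068/4253 + 2*22*(18 + 22) = 19068/4253 + 2*22*40 = 19068/4253 + 1760 = 7504348/4253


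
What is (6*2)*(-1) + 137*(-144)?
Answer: -19740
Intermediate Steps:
(6*2)*(-1) + 137*(-144) = 12*(-1) - 19728 = -12 - 19728 = -19740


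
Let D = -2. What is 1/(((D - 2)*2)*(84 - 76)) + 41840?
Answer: 2677759/64 ≈ 41840.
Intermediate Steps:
1/(((D - 2)*2)*(84 - 76)) + 41840 = 1/(((-2 - 2)*2)*(84 - 76)) + 41840 = 1/(-4*2*8) + 41840 = 1/(-8*8) + 41840 = 1/(-64) + 41840 = -1/64 + 41840 = 2677759/64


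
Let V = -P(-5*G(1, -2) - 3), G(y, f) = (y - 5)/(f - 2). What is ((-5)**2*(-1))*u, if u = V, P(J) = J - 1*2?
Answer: -250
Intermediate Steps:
G(y, f) = (-5 + y)/(-2 + f)
P(J) = -2 + J (P(J) = J - 2 = -2 + J)
V = 10 (V = -(-2 + (-5*(-5 + 1)/(-2 - 2) - 3)) = -(-2 + (-5*(-4)/(-4) - 3)) = -(-2 + (-(-5)*(-4)/4 - 3)) = -(-2 + (-5*1 - 3)) = -(-2 + (-5 - 3)) = -(-2 - 8) = -1*(-10) = 10)
u = 10
((-5)**2*(-1))*u = ((-5)**2*(-1))*10 = (25*(-1))*10 = -25*10 = -250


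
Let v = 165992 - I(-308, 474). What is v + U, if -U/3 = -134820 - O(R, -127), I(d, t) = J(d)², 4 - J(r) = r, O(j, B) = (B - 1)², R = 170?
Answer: 522260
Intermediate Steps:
O(j, B) = (-1 + B)²
J(r) = 4 - r
I(d, t) = (4 - d)²
U = 453612 (U = -3*(-134820 - (-1 - 127)²) = -3*(-134820 - 1*(-128)²) = -3*(-134820 - 1*16384) = -3*(-134820 - 16384) = -3*(-151204) = 453612)
v = 68648 (v = 165992 - (-4 - 308)² = 165992 - 1*(-312)² = 165992 - 1*97344 = 165992 - 97344 = 68648)
v + U = 68648 + 453612 = 522260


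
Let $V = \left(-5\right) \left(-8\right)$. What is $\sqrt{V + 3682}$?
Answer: $\sqrt{3722} \approx 61.008$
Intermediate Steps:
$V = 40$
$\sqrt{V + 3682} = \sqrt{40 + 3682} = \sqrt{3722}$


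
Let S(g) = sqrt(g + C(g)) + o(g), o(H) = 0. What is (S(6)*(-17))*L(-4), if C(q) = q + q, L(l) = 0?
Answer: 0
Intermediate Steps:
C(q) = 2*q
S(g) = sqrt(3)*sqrt(g) (S(g) = sqrt(g + 2*g) + 0 = sqrt(3*g) + 0 = sqrt(3)*sqrt(g) + 0 = sqrt(3)*sqrt(g))
(S(6)*(-17))*L(-4) = ((sqrt(3)*sqrt(6))*(-17))*0 = ((3*sqrt(2))*(-17))*0 = -51*sqrt(2)*0 = 0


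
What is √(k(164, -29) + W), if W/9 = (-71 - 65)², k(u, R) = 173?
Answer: √166637 ≈ 408.21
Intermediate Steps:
W = 166464 (W = 9*(-71 - 65)² = 9*(-136)² = 9*18496 = 166464)
√(k(164, -29) + W) = √(173 + 166464) = √166637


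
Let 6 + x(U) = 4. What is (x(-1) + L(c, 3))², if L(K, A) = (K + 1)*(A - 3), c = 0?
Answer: 4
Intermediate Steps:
x(U) = -2 (x(U) = -6 + 4 = -2)
L(K, A) = (1 + K)*(-3 + A)
(x(-1) + L(c, 3))² = (-2 + (-3 + 3 - 3*0 + 3*0))² = (-2 + (-3 + 3 + 0 + 0))² = (-2 + 0)² = (-2)² = 4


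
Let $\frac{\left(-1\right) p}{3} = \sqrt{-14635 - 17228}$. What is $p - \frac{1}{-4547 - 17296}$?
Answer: $\frac{1}{21843} - 3 i \sqrt{31863} \approx 4.5781 \cdot 10^{-5} - 535.51 i$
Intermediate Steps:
$p = - 3 i \sqrt{31863}$ ($p = - 3 \sqrt{-14635 - 17228} = - 3 \sqrt{-31863} = - 3 i \sqrt{31863} \approx - 535.51 i$)
$p - \frac{1}{-4547 - 17296} = - 3 i \sqrt{31863} - \frac{1}{-4547 - 17296} = - 3 i \sqrt{31863} - \frac{1}{-21843} = - 3 i \sqrt{31863} - - \frac{1}{21843} = - 3 i \sqrt{31863} + \frac{1}{21843} = \frac{1}{21843} - 3 i \sqrt{31863}$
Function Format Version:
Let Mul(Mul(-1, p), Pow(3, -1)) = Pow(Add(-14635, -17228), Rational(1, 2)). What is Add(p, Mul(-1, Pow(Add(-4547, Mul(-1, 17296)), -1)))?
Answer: Add(Rational(1, 21843), Mul(-3, I, Pow(31863, Rational(1, 2)))) ≈ Add(4.5781e-5, Mul(-535.51, I))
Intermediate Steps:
p = Mul(-3, I, Pow(31863, Rational(1, 2))) (p = Mul(-3, Pow(Add(-14635, -17228), Rational(1, 2))) = Mul(-3, Pow(-31863, Rational(1, 2))) = Mul(-3, Mul(I, Pow(31863, Rational(1, 2)))) = Mul(-3, I, Pow(31863, Rational(1, 2))) ≈ Mul(-535.51, I))
Add(p, Mul(-1, Pow(Add(-4547, Mul(-1, 17296)), -1))) = Add(Mul(-3, I, Pow(31863, Rational(1, 2))), Mul(-1, Pow(Add(-4547, Mul(-1, 17296)), -1))) = Add(Mul(-3, I, Pow(31863, Rational(1, 2))), Mul(-1, Pow(Add(-4547, -17296), -1))) = Add(Mul(-3, I, Pow(31863, Rational(1, 2))), Mul(-1, Pow(-21843, -1))) = Add(Mul(-3, I, Pow(31863, Rational(1, 2))), Mul(-1, Rational(-1, 21843))) = Add(Mul(-3, I, Pow(31863, Rational(1, 2))), Rational(1, 21843)) = Add(Rational(1, 21843), Mul(-3, I, Pow(31863, Rational(1, 2))))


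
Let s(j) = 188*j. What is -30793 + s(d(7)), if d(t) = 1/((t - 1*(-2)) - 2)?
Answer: -215363/7 ≈ -30766.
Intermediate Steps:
d(t) = 1/t (d(t) = 1/((t + 2) - 2) = 1/((2 + t) - 2) = 1/t)
-30793 + s(d(7)) = -30793 + 188/7 = -215363/7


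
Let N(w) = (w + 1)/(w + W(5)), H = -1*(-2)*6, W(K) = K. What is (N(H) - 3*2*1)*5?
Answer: -445/17 ≈ -26.176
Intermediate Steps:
H = 12 (H = 2*6 = 12)
N(w) = (1 + w)/(5 + w) (N(w) = (w + 1)/(w + 5) = (1 + w)/(5 + w))
(N(H) - 3*2*1)*5 = ((1 + 12)/(5 + 12) - 3*2*1)*5 = (13/17 - 6*1)*5 = ((1/17)*13 - 6)*5 = (13/17 - 6)*5 = -89/17*5 = -445/17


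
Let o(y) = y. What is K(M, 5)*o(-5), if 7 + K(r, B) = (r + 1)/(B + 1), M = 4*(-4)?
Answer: 95/2 ≈ 47.500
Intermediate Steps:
M = -16
K(r, B) = -7 + (1 + r)/(1 + B) (K(r, B) = -7 + (r + 1)/(B + 1) = -7 + (1 + r)/(1 + B))
K(M, 5)*o(-5) = ((-6 - 16 - 7*5)/(1 + 5))*(-5) = ((-6 - 16 - 35)/6)*(-5) = ((⅙)*(-57))*(-5) = -19/2*(-5) = 95/2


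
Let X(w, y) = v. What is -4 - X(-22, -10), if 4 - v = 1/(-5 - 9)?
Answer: -113/14 ≈ -8.0714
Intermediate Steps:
v = 57/14 (v = 4 - 1/(-5 - 9) = 4 - 1/(-14) = 4 - 1*(-1/14) = 4 + 1/14 = 57/14 ≈ 4.0714)
X(w, y) = 57/14
-4 - X(-22, -10) = -4 - 1*57/14 = -4 - 57/14 = -113/14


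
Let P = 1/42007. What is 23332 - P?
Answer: 980107323/42007 ≈ 23332.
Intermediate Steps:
P = 1/42007 ≈ 2.3806e-5
23332 - P = 23332 - 1*1/42007 = 23332 - 1/42007 = 980107323/42007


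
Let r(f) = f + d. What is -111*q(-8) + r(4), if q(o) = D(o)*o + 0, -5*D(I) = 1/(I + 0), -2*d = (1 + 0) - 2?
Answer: 267/10 ≈ 26.700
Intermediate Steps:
d = ½ (d = -((1 + 0) - 2)/2 = -(1 - 2)/2 = -½*(-1) = ½ ≈ 0.50000)
r(f) = ½ + f (r(f) = f + ½ = ½ + f)
D(I) = -1/(5*I) (D(I) = -1/(5*(I + 0)) = -1/(5*I))
q(o) = -⅕ (q(o) = (-1/(5*o))*o + 0 = -⅕ + 0 = -⅕)
-111*q(-8) + r(4) = -111*(-⅕) + (½ + 4) = 111/5 + 9/2 = 267/10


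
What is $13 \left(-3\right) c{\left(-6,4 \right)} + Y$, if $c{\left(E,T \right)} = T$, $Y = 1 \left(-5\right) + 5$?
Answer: $-156$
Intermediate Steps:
$Y = 0$ ($Y = -5 + 5 = 0$)
$13 \left(-3\right) c{\left(-6,4 \right)} + Y = 13 \left(-3\right) 4 + 0 = \left(-39\right) 4 + 0 = -156 + 0 = -156$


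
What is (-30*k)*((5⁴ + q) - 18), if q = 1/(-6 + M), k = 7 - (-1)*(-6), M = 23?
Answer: -309600/17 ≈ -18212.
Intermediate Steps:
k = 1 (k = 7 - 1*6 = 7 - 6 = 1)
q = 1/17 (q = 1/(-6 + 23) = 1/17 ≈ 0.058824)
(-30*k)*((5⁴ + q) - 18) = (-30*1)*((5⁴ + 1/17) - 18) = -30*((625 + 1/17) - 18) = -30*(10626/17 - 18) = -30*10320/17 = -309600/17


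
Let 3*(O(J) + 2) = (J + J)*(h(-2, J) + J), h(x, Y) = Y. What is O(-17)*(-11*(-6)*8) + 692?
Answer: 203092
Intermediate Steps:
O(J) = -2 + 4*J**2/3 (O(J) = -2 + ((J + J)*(J + J))/3 = -2 + ((2*J)*(2*J))/3 = -2 + (4*J**2)/3 = -2 + 4*J**2/3)
O(-17)*(-11*(-6)*8) + 692 = (-2 + (4/3)*(-17)**2)*(-11*(-6)*8) + 692 = (-2 + (4/3)*289)*(66*8) + 692 = (-2 + 1156/3)*528 + 692 = (1150/3)*528 + 692 = 202400 + 692 = 203092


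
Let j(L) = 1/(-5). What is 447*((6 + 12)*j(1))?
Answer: -8046/5 ≈ -1609.2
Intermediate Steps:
j(L) = -⅕
447*((6 + 12)*j(1)) = 447*((6 + 12)*(-⅕)) = 447*(18*(-⅕)) = 447*(-18/5) = -8046/5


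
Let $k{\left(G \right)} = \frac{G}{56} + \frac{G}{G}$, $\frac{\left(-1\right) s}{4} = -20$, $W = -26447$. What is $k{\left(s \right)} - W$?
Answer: $\frac{185146}{7} \approx 26449.0$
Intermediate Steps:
$s = 80$ ($s = \left(-4\right) \left(-20\right) = 80$)
$k{\left(G \right)} = 1 + \frac{G}{56}$ ($k{\left(G \right)} = G \frac{1}{56} + 1 = \frac{G}{56} + 1 = 1 + \frac{G}{56}$)
$k{\left(s \right)} - W = \left(1 + \frac{1}{56} \cdot 80\right) - -26447 = \left(1 + \frac{10}{7}\right) + 26447 = \frac{17}{7} + 26447 = \frac{185146}{7}$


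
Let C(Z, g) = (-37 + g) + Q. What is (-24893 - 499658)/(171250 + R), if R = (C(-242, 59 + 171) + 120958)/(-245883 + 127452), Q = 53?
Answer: -62123099481/20281187546 ≈ -3.0631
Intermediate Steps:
C(Z, g) = 16 + g (C(Z, g) = (-37 + g) + 53 = 16 + g)
R = -121204/118431 (R = ((16 + (59 + 171)) + 120958)/(-245883 + 127452) = ((16 + 230) + 120958)/(-118431) = (246 + 120958)*(-1/118431) = 121204*(-1/118431) = -121204/118431 ≈ -1.0234)
(-24893 - 499658)/(171250 + R) = (-24893 - 499658)/(171250 - 121204/118431) = -524551/20281187546/118431 = -524551*118431/20281187546 = -62123099481/20281187546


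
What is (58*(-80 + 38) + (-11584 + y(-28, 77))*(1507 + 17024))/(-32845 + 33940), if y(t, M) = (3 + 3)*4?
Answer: -71406932/365 ≈ -1.9564e+5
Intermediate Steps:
y(t, M) = 24 (y(t, M) = 6*4 = 24)
(58*(-80 + 38) + (-11584 + y(-28, 77))*(1507 + 17024))/(-32845 + 33940) = (58*(-80 + 38) + (-11584 + 24)*(1507 + 17024))/(-32845 + 33940) = (58*(-42) - 11560*18531)/1095 = (-2436 - 214218360)*(1/1095) = -214220796*1/1095 = -71406932/365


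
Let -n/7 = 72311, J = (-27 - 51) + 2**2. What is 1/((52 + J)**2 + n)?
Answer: -1/505693 ≈ -1.9775e-6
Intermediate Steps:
J = -74 (J = -78 + 4 = -74)
n = -506177 (n = -7*72311 = -506177)
1/((52 + J)**2 + n) = 1/((52 - 74)**2 - 506177) = 1/((-22)**2 - 506177) = 1/(484 - 506177) = 1/(-505693) = -1/505693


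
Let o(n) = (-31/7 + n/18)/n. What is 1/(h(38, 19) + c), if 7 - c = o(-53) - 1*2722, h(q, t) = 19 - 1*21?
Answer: 6678/18209977 ≈ 0.00036672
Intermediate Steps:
h(q, t) = -2 (h(q, t) = 19 - 21 = -2)
o(n) = (-31/7 + n/18)/n (o(n) = (-31*⅐ + n*(1/18))/n = (-31/7 + n/18)/n)
c = 18223333/6678 (c = 7 - ((1/126)*(-558 + 7*(-53))/(-53) - 1*2722) = 7 - ((1/126)*(-1/53)*(-558 - 371) - 2722) = 7 - ((1/126)*(-1/53)*(-929) - 2722) = 7 - (929/6678 - 2722) = 7 - 1*(-18176587/6678) = 7 + 18176587/6678 = 18223333/6678 ≈ 2728.9)
1/(h(38, 19) + c) = 1/(-2 + 18223333/6678) = 1/(18209977/6678) = 6678/18209977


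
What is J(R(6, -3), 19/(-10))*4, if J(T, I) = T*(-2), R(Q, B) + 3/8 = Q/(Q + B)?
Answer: -13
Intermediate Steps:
R(Q, B) = -3/8 + Q/(B + Q) (R(Q, B) = -3/8 + Q/(Q + B) = -3/8 + Q/(B + Q))
J(T, I) = -2*T
J(R(6, -3), 19/(-10))*4 = -(-3*(-3) + 5*6)/(4*(-3 + 6))*4 = -(9 + 30)/(4*3)*4 = -39/(4*3)*4 = -2*13/8*4 = -13/4*4 = -13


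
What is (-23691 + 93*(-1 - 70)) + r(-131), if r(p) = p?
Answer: -30425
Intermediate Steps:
(-23691 + 93*(-1 - 70)) + r(-131) = (-23691 + 93*(-1 - 70)) - 131 = (-23691 + 93*(-71)) - 131 = (-23691 - 6603) - 131 = -30294 - 131 = -30425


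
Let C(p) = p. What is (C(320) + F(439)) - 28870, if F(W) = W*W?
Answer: 164171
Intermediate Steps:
F(W) = W²
(C(320) + F(439)) - 28870 = (320 + 439²) - 28870 = (320 + 192721) - 28870 = 193041 - 28870 = 164171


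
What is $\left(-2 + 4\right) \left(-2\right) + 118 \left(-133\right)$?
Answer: $-15698$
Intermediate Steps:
$\left(-2 + 4\right) \left(-2\right) + 118 \left(-133\right) = 2 \left(-2\right) - 15694 = -4 - 15694 = -15698$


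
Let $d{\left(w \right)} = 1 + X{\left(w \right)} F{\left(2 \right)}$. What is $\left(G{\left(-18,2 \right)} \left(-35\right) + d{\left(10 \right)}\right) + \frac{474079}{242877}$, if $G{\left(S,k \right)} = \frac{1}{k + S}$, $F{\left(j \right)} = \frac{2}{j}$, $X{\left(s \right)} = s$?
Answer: $\frac{58832311}{3886032} \approx 15.139$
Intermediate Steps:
$G{\left(S,k \right)} = \frac{1}{S + k}$
$d{\left(w \right)} = 1 + w$ ($d{\left(w \right)} = 1 + w \frac{2}{2} = 1 + w 2 \cdot \frac{1}{2} = 1 + w 1 = 1 + w$)
$\left(G{\left(-18,2 \right)} \left(-35\right) + d{\left(10 \right)}\right) + \frac{474079}{242877} = \left(\frac{1}{-18 + 2} \left(-35\right) + \left(1 + 10\right)\right) + \frac{474079}{242877} = \left(\frac{1}{-16} \left(-35\right) + 11\right) + 474079 \cdot \frac{1}{242877} = \left(\left(- \frac{1}{16}\right) \left(-35\right) + 11\right) + \frac{474079}{242877} = \left(\frac{35}{16} + 11\right) + \frac{474079}{242877} = \frac{211}{16} + \frac{474079}{242877} = \frac{58832311}{3886032}$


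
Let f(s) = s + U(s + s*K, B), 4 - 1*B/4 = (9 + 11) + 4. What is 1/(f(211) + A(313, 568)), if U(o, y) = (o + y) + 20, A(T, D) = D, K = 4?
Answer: 1/1774 ≈ 0.00056370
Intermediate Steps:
B = -80 (B = 16 - 4*((9 + 11) + 4) = 16 - 4*(20 + 4) = 16 - 4*24 = 16 - 96 = -80)
U(o, y) = 20 + o + y
f(s) = -60 + 6*s (f(s) = s + (20 + (s + s*4) - 80) = s + (20 + (s + 4*s) - 80) = s + (20 + 5*s - 80) = s + (-60 + 5*s) = -60 + 6*s)
1/(f(211) + A(313, 568)) = 1/((-60 + 6*211) + 568) = 1/((-60 + 1266) + 568) = 1/(1206 + 568) = 1/1774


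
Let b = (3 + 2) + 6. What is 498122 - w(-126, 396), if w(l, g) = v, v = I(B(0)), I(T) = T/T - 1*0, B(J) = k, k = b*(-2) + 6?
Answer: 498121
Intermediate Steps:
b = 11 (b = 5 + 6 = 11)
k = -16 (k = 11*(-2) + 6 = -22 + 6 = -16)
B(J) = -16
I(T) = 1 (I(T) = 1 + 0 = 1)
v = 1
w(l, g) = 1
498122 - w(-126, 396) = 498122 - 1*1 = 498122 - 1 = 498121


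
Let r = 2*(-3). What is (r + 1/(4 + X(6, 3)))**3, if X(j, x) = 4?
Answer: -103823/512 ≈ -202.78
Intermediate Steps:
r = -6
(r + 1/(4 + X(6, 3)))**3 = (-6 + 1/(4 + 4))**3 = (-6 + 1/8)**3 = (-47/8)**3 = -103823/512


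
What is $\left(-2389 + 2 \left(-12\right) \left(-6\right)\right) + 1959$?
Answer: $-286$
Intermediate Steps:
$\left(-2389 + 2 \left(-12\right) \left(-6\right)\right) + 1959 = \left(-2389 - -144\right) + 1959 = \left(-2389 + 144\right) + 1959 = -2245 + 1959 = -286$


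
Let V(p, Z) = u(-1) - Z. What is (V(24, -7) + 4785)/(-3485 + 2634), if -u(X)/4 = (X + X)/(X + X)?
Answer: -4788/851 ≈ -5.6263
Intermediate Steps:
u(X) = -4 (u(X) = -4*(X + X)/(X + X) = -4*2*X/(2*X) = -4*2*X*1/(2*X) = -4*1 = -4)
V(p, Z) = -4 - Z
(V(24, -7) + 4785)/(-3485 + 2634) = ((-4 - 1*(-7)) + 4785)/(-3485 + 2634) = ((-4 + 7) + 4785)/(-851) = (3 + 4785)*(-1/851) = 4788*(-1/851) = -4788/851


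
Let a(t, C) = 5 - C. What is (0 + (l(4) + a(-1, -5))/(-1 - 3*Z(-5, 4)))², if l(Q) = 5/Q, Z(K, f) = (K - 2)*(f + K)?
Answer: 2025/7744 ≈ 0.26149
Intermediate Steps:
Z(K, f) = (-2 + K)*(K + f)
(0 + (l(4) + a(-1, -5))/(-1 - 3*Z(-5, 4)))² = (0 + (5/4 + (5 - 1*(-5)))/(-1 - 3*((-5)² - 2*(-5) - 2*4 - 5*4)))² = (0 + (5*(¼) + (5 + 5))/(-1 - 3*(25 + 10 - 8 - 20)))² = (0 + (5/4 + 10)/(-1 - 3*7))² = (0 + 45/(4*(-1 - 21)))² = (0 + (45/4)/(-22))² = (0 + (45/4)*(-1/22))² = (0 - 45/88)² = (-45/88)² = 2025/7744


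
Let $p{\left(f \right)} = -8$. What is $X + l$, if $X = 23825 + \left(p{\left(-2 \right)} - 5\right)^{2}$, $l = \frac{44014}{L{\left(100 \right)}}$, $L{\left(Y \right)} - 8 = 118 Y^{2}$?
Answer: $\frac{14156577983}{590004} \approx 23994.0$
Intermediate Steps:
$L{\left(Y \right)} = 8 + 118 Y^{2}$
$l = \frac{22007}{590004}$ ($l = \frac{44014}{8 + 118 \cdot 100^{2}} = \frac{44014}{8 + 118 \cdot 10000} = \frac{44014}{8 + 1180000} = \frac{44014}{1180008} = 44014 \cdot \frac{1}{1180008} = \frac{22007}{590004} \approx 0.0373$)
$X = 23994$ ($X = 23825 + \left(-8 - 5\right)^{2} = 23825 + \left(-13\right)^{2} = 23825 + 169 = 23994$)
$X + l = 23994 + \frac{22007}{590004} = \frac{14156577983}{590004}$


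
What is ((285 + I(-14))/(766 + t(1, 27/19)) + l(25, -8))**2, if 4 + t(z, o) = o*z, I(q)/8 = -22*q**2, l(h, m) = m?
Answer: 586831070401/210395025 ≈ 2789.2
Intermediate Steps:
I(q) = -176*q**2 (I(q) = 8*(-22*q**2) = -176*q**2)
t(z, o) = -4 + o*z
((285 + I(-14))/(766 + t(1, 27/19)) + l(25, -8))**2 = ((285 - 176*(-14)**2)/(766 + (-4 + (27/19)*1)) - 8)**2 = ((285 - 176*196)/(766 + (-4 + (27*(1/19))*1)) - 8)**2 = ((285 - 34496)/(766 + (-4 + (27/19)*1)) - 8)**2 = (-34211/(766 + (-4 + 27/19)) - 8)**2 = (-34211/(766 - 49/19) - 8)**2 = (-34211/14505/19 - 8)**2 = (-34211*19/14505 - 8)**2 = (-650009/14505 - 8)**2 = (-766049/14505)**2 = 586831070401/210395025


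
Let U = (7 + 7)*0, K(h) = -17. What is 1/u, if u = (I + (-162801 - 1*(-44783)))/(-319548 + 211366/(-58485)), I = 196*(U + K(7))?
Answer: 9344488073/3548577375 ≈ 2.6333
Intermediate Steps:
U = 0 (U = 14*0 = 0)
I = -3332 (I = 196*(0 - 17) = 196*(-17) = -3332)
u = 3548577375/9344488073 (u = (-3332 + (-162801 - 1*(-44783)))/(-319548 + 211366/(-58485)) = (-3332 + (-162801 + 44783))/(-319548 + 211366*(-1/58485)) = (-3332 - 118018)/(-319548 - 211366/58485) = -121350/(-18688976146/58485) = -121350*(-58485/18688976146) = 3548577375/9344488073 ≈ 0.37975)
1/u = 1/(3548577375/9344488073) = 9344488073/3548577375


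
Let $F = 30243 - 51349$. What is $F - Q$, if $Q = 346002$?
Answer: $-367108$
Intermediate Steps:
$F = -21106$
$F - Q = -21106 - 346002 = -367108$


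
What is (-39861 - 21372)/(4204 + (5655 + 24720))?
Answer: -61233/34579 ≈ -1.7708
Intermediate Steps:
(-39861 - 21372)/(4204 + (5655 + 24720)) = -61233/(4204 + 30375) = -61233/34579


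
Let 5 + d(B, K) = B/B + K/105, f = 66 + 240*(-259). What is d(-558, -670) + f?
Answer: -1304192/21 ≈ -62104.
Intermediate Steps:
f = -62094 (f = 66 - 62160 = -62094)
d(B, K) = -4 + K/105 (d(B, K) = -5 + (B/B + K/105) = -5 + (1 + K*(1/105)) = -5 + (1 + K/105) = -4 + K/105)
d(-558, -670) + f = (-4 + (1/105)*(-670)) - 62094 = (-4 - 134/21) - 62094 = -218/21 - 62094 = -1304192/21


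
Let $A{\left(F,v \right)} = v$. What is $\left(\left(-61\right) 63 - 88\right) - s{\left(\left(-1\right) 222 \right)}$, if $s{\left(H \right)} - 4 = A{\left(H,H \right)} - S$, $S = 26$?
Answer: $-3687$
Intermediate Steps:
$s{\left(H \right)} = -22 + H$ ($s{\left(H \right)} = 4 + \left(H - 26\right) = 4 + \left(-26 + H\right) = -22 + H$)
$\left(\left(-61\right) 63 - 88\right) - s{\left(\left(-1\right) 222 \right)} = \left(\left(-61\right) 63 - 88\right) - \left(-22 - 222\right) = \left(-3843 - 88\right) - \left(-22 - 222\right) = -3931 - -244 = -3931 + 244 = -3687$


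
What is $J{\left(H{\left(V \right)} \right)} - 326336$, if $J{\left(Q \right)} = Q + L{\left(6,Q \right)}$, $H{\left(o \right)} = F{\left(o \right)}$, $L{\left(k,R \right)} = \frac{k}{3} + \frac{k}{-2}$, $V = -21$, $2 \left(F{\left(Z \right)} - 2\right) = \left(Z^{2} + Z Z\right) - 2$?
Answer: $-325895$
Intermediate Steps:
$F{\left(Z \right)} = 1 + Z^{2}$ ($F{\left(Z \right)} = 2 + \frac{\left(Z^{2} + Z Z\right) - 2}{2} = 2 + \frac{\left(Z^{2} + Z^{2}\right) - 2}{2} = 2 + \frac{2 Z^{2} - 2}{2} = 2 + \frac{-2 + 2 Z^{2}}{2} = 2 + \left(-1 + Z^{2}\right) = 1 + Z^{2}$)
$L{\left(k,R \right)} = - \frac{k}{6}$ ($L{\left(k,R \right)} = k \frac{1}{3} + k \left(- \frac{1}{2}\right) = \frac{k}{3} - \frac{k}{2} = - \frac{k}{6}$)
$H{\left(o \right)} = 1 + o^{2}$
$J{\left(Q \right)} = -1 + Q$ ($J{\left(Q \right)} = Q - 1 = -1 + Q$)
$J{\left(H{\left(V \right)} \right)} - 326336 = \left(-1 + \left(1 + \left(-21\right)^{2}\right)\right) - 326336 = \left(-1 + \left(1 + 441\right)\right) - 326336 = \left(-1 + 442\right) - 326336 = 441 - 326336 = -325895$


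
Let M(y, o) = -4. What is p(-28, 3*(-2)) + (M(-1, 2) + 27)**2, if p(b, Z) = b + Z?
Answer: 495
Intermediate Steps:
p(b, Z) = Z + b
p(-28, 3*(-2)) + (M(-1, 2) + 27)**2 = (3*(-2) - 28) + (-4 + 27)**2 = (-6 - 28) + 23**2 = -34 + 529 = 495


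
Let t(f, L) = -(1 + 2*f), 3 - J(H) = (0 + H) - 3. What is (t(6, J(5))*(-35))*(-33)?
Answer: -15015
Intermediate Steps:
J(H) = 6 - H (J(H) = 3 - ((0 + H) - 3) = 3 - (H - 3) = 3 - (-3 + H) = 3 + (3 - H) = 6 - H)
t(f, L) = -1 - 2*f
(t(6, J(5))*(-35))*(-33) = ((-1 - 2*6)*(-35))*(-33) = ((-1 - 12)*(-35))*(-33) = -13*(-35)*(-33) = 455*(-33) = -15015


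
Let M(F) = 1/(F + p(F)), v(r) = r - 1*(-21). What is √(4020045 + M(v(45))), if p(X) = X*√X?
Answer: √(17511316086 + 17511316020*√66)/(66*√(1 + √66)) ≈ 2005.0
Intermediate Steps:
v(r) = 21 + r (v(r) = r + 21 = 21 + r)
p(X) = X^(3/2)
M(F) = 1/(F + F^(3/2))
√(4020045 + M(v(45))) = √(4020045 + 1/((21 + 45) + (21 + 45)^(3/2))) = √(4020045 + 1/(66 + 66^(3/2))) = √(4020045 + 1/(66 + 66*√66))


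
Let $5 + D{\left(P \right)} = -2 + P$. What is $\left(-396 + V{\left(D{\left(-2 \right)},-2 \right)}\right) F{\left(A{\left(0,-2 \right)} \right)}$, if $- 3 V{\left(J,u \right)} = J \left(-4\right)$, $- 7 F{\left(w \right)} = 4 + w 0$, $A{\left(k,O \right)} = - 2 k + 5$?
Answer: $\frac{1632}{7} \approx 233.14$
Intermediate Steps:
$A{\left(k,O \right)} = 5 - 2 k$
$D{\left(P \right)} = -7 + P$ ($D{\left(P \right)} = -5 + \left(-2 + P\right) = -7 + P$)
$F{\left(w \right)} = - \frac{4}{7}$ ($F{\left(w \right)} = - \frac{4 + w 0}{7} = - \frac{4 + 0}{7} = \left(- \frac{1}{7}\right) 4 = - \frac{4}{7}$)
$V{\left(J,u \right)} = \frac{4 J}{3}$ ($V{\left(J,u \right)} = - \frac{J \left(-4\right)}{3} = - \frac{\left(-4\right) J}{3} = \frac{4 J}{3}$)
$\left(-396 + V{\left(D{\left(-2 \right)},-2 \right)}\right) F{\left(A{\left(0,-2 \right)} \right)} = \left(-396 + \frac{4 \left(-7 - 2\right)}{3}\right) \left(- \frac{4}{7}\right) = \left(-396 + \frac{4}{3} \left(-9\right)\right) \left(- \frac{4}{7}\right) = \left(-396 - 12\right) \left(- \frac{4}{7}\right) = \left(-408\right) \left(- \frac{4}{7}\right) = \frac{1632}{7}$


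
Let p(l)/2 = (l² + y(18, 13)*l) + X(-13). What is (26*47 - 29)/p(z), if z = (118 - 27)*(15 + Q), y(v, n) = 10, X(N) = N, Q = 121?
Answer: 1193/306578246 ≈ 3.8913e-6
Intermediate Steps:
z = 12376 (z = (118 - 27)*(15 + 121) = 91*136 = 12376)
p(l) = -26 + 2*l² + 20*l (p(l) = 2*((l² + 10*l) - 13) = 2*(-13 + l² + 10*l) = -26 + 2*l² + 20*l)
(26*47 - 29)/p(z) = (26*47 - 29)/(-26 + 2*12376² + 20*12376) = (1222 - 29)/(-26 + 2*153165376 + 247520) = 1193/(-26 + 306330752 + 247520) = 1193/306578246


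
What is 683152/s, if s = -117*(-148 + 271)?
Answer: -683152/14391 ≈ -47.471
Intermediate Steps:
s = -14391 (s = -117*123 = -14391)
683152/s = 683152/(-14391) = 683152*(-1/14391) = -683152/14391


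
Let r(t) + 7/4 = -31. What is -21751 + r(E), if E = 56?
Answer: -87135/4 ≈ -21784.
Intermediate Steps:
r(t) = -131/4 (r(t) = -7/4 - 31 = -131/4)
-21751 + r(E) = -21751 - 131/4 = -87135/4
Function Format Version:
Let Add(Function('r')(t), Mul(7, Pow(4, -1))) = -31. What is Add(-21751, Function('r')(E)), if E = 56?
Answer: Rational(-87135, 4) ≈ -21784.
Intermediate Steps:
Function('r')(t) = Rational(-131, 4) (Function('r')(t) = Add(Rational(-7, 4), -31) = Rational(-131, 4))
Add(-21751, Function('r')(E)) = Add(-21751, Rational(-131, 4)) = Rational(-87135, 4)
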